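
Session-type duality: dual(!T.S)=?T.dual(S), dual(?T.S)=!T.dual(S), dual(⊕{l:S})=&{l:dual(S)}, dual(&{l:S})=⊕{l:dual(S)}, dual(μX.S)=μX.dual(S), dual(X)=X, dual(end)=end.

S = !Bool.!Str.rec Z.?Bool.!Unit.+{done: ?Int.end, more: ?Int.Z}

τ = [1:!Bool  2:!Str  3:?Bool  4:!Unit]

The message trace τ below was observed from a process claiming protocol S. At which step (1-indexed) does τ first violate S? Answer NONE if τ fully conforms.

NONE

step 1: !Bool  ✓  state: !Str.rec Z.…
step 2: !Str  ✓  state: rec Z.…
step 3: ?Bool  ✓  state: !Unit.+{done: ?Int.end, more: ?Int.rec Z.…}
step 4: !Unit  ✓  state: +{done: ?Int.end, more: ?Int.rec Z.…}
all 4 steps conform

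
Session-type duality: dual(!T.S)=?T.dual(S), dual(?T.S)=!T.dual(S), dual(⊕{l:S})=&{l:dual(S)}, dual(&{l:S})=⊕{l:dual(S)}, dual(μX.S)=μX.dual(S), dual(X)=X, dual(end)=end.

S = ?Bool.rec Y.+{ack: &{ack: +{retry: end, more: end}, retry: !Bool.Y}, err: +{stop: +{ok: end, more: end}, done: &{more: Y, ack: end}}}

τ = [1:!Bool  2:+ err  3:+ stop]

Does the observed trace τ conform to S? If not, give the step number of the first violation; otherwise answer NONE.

1

@1 got !Bool, protocol expects ?Bool  ✗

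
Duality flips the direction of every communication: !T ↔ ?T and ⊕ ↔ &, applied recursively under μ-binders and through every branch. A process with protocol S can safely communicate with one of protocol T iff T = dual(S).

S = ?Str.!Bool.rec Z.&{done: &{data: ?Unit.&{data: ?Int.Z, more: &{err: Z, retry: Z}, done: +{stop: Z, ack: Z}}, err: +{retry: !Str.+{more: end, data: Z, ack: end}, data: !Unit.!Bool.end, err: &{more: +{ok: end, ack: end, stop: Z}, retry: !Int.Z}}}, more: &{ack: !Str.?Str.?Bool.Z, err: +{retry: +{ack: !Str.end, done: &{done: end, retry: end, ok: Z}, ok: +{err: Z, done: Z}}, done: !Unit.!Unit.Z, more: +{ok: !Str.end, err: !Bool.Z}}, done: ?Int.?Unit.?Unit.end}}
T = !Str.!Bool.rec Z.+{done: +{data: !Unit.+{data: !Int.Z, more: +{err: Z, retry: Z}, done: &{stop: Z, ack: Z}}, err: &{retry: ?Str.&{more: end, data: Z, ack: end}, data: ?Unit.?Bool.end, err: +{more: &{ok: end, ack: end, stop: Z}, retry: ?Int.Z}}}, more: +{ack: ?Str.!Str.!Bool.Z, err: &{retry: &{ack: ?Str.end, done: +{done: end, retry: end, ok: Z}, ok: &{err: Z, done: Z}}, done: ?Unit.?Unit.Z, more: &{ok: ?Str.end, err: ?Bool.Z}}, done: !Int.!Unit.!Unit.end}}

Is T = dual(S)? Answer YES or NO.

?Str ‖ !Str  match
  !Bool ‖ !Bool  ✗ same direction on both sides — not dual

NO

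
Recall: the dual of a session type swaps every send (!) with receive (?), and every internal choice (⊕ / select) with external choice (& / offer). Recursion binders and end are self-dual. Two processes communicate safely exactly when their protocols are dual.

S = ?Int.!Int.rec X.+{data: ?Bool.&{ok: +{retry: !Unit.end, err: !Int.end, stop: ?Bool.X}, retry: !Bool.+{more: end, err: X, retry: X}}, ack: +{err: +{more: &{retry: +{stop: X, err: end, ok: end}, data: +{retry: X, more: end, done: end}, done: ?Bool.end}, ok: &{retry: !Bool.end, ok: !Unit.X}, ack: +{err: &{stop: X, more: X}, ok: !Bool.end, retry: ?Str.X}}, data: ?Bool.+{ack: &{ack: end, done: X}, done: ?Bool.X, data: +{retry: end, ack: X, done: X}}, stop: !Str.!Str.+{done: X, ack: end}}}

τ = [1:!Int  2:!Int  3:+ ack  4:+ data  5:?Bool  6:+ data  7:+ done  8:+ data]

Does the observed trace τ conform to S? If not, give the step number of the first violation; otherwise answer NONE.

@1 got !Int, protocol expects ?Int  ✗

1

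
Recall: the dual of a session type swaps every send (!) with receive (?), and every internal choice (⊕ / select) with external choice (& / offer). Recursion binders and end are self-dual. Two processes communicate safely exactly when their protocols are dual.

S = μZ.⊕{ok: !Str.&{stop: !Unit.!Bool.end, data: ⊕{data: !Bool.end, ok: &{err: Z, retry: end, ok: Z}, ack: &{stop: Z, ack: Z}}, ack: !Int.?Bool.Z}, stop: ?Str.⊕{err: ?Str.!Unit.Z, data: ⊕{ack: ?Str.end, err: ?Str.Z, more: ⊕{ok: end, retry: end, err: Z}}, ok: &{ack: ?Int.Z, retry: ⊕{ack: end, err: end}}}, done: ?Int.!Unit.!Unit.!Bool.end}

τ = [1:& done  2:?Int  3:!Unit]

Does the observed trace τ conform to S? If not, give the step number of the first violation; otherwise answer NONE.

step 1: got & done, protocol expects ⊕ ok or ⊕ stop or ⊕ done  ✗

1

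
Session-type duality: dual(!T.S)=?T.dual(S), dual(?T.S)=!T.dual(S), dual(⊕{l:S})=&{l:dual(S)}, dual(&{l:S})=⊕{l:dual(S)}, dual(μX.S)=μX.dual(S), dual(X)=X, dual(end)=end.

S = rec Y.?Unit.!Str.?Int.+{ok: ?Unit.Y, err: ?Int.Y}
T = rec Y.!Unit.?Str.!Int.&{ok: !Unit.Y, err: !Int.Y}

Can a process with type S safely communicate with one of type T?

rec Y vs rec Y  ok (binder kept)
  ?Unit vs !Unit  ok
    !Str vs ?Str  ok
      ?Int vs !Int  ok
        +{ok,err} vs &{ok,err}  ok labels match
          • ok:
            ?Unit vs !Unit  ok
              Y vs Y  ok
          • err:
            ?Int vs !Int  ok
              Y vs Y  ok

YES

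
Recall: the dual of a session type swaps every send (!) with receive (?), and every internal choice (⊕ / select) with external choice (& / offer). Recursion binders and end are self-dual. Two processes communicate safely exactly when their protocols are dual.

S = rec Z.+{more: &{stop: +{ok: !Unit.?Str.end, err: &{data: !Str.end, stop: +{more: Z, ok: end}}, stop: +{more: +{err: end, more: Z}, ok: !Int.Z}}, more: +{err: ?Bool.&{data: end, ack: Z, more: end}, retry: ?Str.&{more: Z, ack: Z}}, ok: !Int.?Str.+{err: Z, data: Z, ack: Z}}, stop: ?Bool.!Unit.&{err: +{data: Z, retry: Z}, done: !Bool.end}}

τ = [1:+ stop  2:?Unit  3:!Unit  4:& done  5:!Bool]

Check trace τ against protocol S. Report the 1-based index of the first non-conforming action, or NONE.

2

@1 + stop  ✓  cont: ?Bool.!Unit.&{err: +{data: rec Z.…, retry: rec Z.…}, done: !Bool.end}
@2 got ?Unit, protocol expects ?Bool  ✗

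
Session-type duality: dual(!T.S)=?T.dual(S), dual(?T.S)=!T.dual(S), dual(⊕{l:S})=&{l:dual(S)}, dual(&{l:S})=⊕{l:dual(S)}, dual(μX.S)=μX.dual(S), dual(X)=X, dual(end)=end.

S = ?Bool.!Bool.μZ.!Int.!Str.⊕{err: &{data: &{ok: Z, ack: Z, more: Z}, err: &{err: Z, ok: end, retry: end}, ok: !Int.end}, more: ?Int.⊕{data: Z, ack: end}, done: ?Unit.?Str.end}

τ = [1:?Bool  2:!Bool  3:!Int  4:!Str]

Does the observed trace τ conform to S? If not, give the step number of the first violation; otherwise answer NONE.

NONE

step 1: ?Bool  ✓  residual = !Bool.μZ.…
step 2: !Bool  ✓  residual = μZ.…
step 3: !Int  ✓  residual = !Str.⊕{err: &{data: &{ok: μZ.…, ack: μZ.…, more: μZ.…}, err: &{err: μZ.…, ok: end, retry: end}, ok: !Int.end}, more: ?Int.⊕{data: μZ.…, ack: end}, done: ?Unit.?Str.end}
step 4: !Str  ✓  residual = ⊕{err: &{data: &{ok: μZ.…, ack: μZ.…, more: μZ.…}, err: &{err: μZ.…, ok: end, retry: end}, ok: !Int.end}, more: ?Int.⊕{data: μZ.…, ack: end}, done: ?Unit.?Str.end}
τ conforms to S (length 4)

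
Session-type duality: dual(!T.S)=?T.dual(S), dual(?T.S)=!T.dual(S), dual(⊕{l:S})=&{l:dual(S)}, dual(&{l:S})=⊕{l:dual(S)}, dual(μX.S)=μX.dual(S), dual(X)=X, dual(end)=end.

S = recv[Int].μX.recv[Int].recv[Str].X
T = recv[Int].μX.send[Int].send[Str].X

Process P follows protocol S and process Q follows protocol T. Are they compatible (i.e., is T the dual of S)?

recv[Int] vs recv[Int]  ✗ same direction on both sides — not dual

NO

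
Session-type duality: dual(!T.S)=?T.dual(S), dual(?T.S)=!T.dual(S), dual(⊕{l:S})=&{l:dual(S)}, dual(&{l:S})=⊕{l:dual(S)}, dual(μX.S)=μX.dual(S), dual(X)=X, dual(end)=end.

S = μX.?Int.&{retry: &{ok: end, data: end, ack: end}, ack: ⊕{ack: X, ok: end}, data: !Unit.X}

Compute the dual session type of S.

μX = μX  (μ self-dual)
  ?Int = !Int
    &{retry,ack,data} = ⊕{retry,ack,data}  (&→⊕)
      case retry:
        &{ok,data,ack} = ⊕{ok,data,ack}  (&→⊕)
          case ok:
            end self-dual
          case data:
            end self-dual
          case ack:
            end self-dual
      case ack:
        ⊕{ack,ok} = &{ack,ok}  (⊕→&)
          case ack:
            X self-dual
          case ok:
            end self-dual
      case data:
        !Unit = ?Unit
          X self-dual

μX.!Int.⊕{retry: ⊕{ok: end, data: end, ack: end}, ack: &{ack: X, ok: end}, data: ?Unit.X}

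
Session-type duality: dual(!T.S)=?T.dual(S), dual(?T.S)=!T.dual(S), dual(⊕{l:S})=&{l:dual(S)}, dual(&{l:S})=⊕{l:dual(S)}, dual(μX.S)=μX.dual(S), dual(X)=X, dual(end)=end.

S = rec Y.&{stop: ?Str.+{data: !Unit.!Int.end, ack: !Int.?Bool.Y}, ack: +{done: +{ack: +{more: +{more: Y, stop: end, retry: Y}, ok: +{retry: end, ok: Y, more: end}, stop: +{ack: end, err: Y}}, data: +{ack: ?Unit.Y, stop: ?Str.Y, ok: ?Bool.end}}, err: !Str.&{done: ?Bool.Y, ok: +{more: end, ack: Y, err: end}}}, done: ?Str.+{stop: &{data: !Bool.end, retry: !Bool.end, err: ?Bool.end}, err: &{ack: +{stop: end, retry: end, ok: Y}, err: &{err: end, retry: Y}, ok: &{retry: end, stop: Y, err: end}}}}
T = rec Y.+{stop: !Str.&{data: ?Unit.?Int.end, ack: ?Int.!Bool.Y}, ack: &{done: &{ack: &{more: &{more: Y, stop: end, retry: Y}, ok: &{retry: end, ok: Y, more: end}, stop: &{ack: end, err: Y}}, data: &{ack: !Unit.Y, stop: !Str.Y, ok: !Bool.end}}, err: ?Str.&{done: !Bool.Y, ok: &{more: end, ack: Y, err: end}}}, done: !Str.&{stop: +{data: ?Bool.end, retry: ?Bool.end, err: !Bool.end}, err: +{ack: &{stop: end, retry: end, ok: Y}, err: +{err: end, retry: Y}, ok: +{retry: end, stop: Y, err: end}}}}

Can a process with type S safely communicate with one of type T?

NO

rec Y vs rec Y  ok (rec unchanged)
  &{stop,ack,done} vs +{stop,ack,done}  ok same labels
    [stop]
      ?Str vs !Str  ok
        +{data,ack} vs &{data,ack}  ok same labels
          [data]
            !Unit vs ?Unit  ok
              !Int vs ?Int  ok
                end vs end  ok
          [ack]
            !Int vs ?Int  ok
              ?Bool vs !Bool  ok
                Y vs Y  ok
    [ack]
      +{done,err} vs &{done,err}  ok same labels
        [done]
          +{ack,data} vs &{ack,data}  ok same labels
            [ack]
              +{more,ok,stop} vs &{more,ok,stop}  ok same labels
                [more]
                  +{more,stop,retry} vs &{more,stop,retry}  ok same labels
                    [more]
                      Y vs Y  ok
                    [stop]
                      end vs end  ok
                    [retry]
                      Y vs Y  ok
                [ok]
                  +{retry,ok,more} vs &{retry,ok,more}  ok same labels
                    [retry]
                      end vs end  ok
                    [ok]
                      Y vs Y  ok
                    [more]
                      end vs end  ok
                [stop]
                  +{ack,err} vs &{ack,err}  ok same labels
                    [ack]
                      end vs end  ok
                    [err]
                      Y vs Y  ok
            [data]
              +{ack,stop,ok} vs &{ack,stop,ok}  ok same labels
                [ack]
                  ?Unit vs !Unit  ok
                    Y vs Y  ok
                [stop]
                  ?Str vs !Str  ok
                    Y vs Y  ok
                [ok]
                  ?Bool vs !Bool  ok
                    end vs end  ok
        [err]
          !Str vs ?Str  ok
            &{done,ok} vs &{done,ok}  ✗ choice polarity not flipped — not dual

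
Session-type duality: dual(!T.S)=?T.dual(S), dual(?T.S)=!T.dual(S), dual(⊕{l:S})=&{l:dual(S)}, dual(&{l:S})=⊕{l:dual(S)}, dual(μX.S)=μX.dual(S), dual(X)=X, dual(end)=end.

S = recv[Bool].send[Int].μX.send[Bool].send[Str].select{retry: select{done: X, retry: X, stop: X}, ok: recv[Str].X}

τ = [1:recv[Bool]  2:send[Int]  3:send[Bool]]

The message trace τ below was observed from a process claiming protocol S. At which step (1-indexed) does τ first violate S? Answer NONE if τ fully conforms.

@1 recv[Bool]  ✓  cont: send[Int].μX.…
@2 send[Int]  ✓  cont: μX.…
@3 send[Bool]  ✓  cont: send[Str].select{retry: select{done: μX.…, retry: μX.…, stop: μX.…}, ok: recv[Str].μX.…}
all 3 steps conform

NONE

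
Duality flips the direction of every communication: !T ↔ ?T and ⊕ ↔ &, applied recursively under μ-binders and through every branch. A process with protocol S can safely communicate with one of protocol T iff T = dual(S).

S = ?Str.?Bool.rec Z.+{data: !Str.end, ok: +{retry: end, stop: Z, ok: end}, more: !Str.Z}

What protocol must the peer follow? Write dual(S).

!Str.!Bool.rec Z.&{data: ?Str.end, ok: &{retry: end, stop: Z, ok: end}, more: ?Str.Z}

?Str → !Str
  ?Bool → !Bool
    rec Z → rec Z  (μ self-dual)
      +{data,ok,more} → &{data,ok,more}  (internal→external)
        • data:
          !Str → ?Str
            end ↦ end
        • ok:
          +{retry,stop,ok} → &{retry,stop,ok}  (internal→external)
            • retry:
              end ↦ end
            • stop:
              Z ↦ Z
            • ok:
              end ↦ end
        • more:
          !Str → ?Str
            Z ↦ Z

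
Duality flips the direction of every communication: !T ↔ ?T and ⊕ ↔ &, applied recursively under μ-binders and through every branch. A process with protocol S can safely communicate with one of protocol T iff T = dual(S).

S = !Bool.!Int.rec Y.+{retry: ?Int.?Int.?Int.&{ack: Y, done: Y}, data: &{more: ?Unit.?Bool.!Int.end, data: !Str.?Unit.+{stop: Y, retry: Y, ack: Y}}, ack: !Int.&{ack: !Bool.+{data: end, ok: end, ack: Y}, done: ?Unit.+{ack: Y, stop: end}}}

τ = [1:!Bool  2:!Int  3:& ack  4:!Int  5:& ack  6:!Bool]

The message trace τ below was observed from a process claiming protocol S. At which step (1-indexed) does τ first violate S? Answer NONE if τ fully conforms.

@1 !Bool  ✓  residual = !Int.rec Y.…
@2 !Int  ✓  residual = rec Y.…
@3 got & ack, protocol expects + retry or + data or + ack  ✗

3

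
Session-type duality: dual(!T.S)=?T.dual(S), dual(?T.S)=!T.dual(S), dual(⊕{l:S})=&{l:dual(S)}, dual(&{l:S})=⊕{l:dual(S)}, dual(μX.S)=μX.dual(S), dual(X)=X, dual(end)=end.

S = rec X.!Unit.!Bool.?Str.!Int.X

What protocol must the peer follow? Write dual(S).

rec X ↦ rec X  (rec unchanged)
  !Unit ↦ ?Unit
    !Bool ↦ ?Bool
      ?Str ↦ !Str
        !Int ↦ ?Int
          X self-dual

rec X.?Unit.?Bool.!Str.?Int.X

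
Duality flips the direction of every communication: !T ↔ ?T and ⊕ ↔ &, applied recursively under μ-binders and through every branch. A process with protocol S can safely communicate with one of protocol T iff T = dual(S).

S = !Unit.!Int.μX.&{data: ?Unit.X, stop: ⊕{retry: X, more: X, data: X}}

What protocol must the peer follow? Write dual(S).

?Unit.?Int.μX.⊕{data: !Unit.X, stop: &{retry: X, more: X, data: X}}

!Unit → ?Unit
  !Int → ?Int
    μX → μX  (rec unchanged)
      &{data,stop} → ⊕{data,stop}  (offer→select)
        • data:
          ?Unit → !Unit
            X self-dual
        • stop:
          ⊕{retry,more,data} → &{retry,more,data}  (select→offer)
            • retry:
              X self-dual
            • more:
              X self-dual
            • data:
              X self-dual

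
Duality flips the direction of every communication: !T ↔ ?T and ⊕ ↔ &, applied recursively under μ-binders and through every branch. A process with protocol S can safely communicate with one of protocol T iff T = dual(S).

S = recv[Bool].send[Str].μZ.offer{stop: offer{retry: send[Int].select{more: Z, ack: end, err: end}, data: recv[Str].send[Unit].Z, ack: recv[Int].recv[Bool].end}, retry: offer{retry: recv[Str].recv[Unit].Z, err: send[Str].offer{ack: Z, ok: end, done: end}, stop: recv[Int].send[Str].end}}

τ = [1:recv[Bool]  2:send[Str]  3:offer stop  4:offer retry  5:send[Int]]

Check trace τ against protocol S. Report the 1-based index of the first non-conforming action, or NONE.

NONE

step 1: recv[Bool]  ok  state: send[Str].μZ.…
step 2: send[Str]  ok  state: μZ.…
step 3: offer stop  ok  state: offer{retry: send[Int].select{more: μZ.…, ack: end, err: end}, data: recv[Str].send[Unit].μZ.…, ack: recv[Int].recv[Bool].end}
step 4: offer retry  ok  state: send[Int].select{more: μZ.…, ack: end, err: end}
step 5: send[Int]  ok  state: select{more: μZ.…, ack: end, err: end}
τ conforms to S (length 5)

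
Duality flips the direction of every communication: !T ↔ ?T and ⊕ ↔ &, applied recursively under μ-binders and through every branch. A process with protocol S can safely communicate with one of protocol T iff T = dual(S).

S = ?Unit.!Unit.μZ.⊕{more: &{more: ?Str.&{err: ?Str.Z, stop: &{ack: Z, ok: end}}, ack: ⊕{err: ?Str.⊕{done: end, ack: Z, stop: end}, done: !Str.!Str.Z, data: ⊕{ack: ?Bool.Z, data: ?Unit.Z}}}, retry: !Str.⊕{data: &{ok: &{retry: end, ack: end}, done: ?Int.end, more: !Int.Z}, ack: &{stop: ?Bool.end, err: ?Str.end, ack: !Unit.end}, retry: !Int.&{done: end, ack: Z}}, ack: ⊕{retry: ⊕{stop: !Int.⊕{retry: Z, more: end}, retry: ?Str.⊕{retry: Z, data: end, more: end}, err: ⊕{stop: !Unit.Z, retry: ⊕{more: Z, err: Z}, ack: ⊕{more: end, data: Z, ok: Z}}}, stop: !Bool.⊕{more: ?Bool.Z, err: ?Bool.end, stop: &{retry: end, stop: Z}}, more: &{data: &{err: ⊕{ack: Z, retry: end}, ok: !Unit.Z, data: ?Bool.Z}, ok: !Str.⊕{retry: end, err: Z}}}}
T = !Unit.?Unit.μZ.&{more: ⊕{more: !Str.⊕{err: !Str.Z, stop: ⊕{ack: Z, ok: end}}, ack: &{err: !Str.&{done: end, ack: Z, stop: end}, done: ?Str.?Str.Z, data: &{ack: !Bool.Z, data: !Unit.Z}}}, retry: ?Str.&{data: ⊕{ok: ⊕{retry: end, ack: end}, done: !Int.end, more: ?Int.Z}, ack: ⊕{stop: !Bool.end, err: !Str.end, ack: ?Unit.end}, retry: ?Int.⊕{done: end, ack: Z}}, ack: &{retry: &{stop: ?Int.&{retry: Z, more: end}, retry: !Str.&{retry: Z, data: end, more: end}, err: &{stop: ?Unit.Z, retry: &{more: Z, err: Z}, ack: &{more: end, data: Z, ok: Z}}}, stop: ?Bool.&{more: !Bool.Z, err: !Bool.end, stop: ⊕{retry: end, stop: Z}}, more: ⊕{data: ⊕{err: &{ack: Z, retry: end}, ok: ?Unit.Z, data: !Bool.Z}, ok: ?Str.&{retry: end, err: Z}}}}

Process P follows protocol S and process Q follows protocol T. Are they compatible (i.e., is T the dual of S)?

YES

?Unit | !Unit  ok
  !Unit | ?Unit  ok
    μZ | μZ  ok (binder kept)
      ⊕{more,retry,ack} | &{more,retry,ack}  ok same labels
        [more]
          &{more,ack} | ⊕{more,ack}  ok same labels
            [more]
              ?Str | !Str  ok
                &{err,stop} | ⊕{err,stop}  ok same labels
                  [err]
                    ?Str | !Str  ok
                      Z | Z  ok
                  [stop]
                    &{ack,ok} | ⊕{ack,ok}  ok same labels
                      [ack]
                        Z | Z  ok
                      [ok]
                        end | end  ok
            [ack]
              ⊕{err,done,data} | &{err,done,data}  ok same labels
                [err]
                  ?Str | !Str  ok
                    ⊕{done,ack,stop} | &{done,ack,stop}  ok same labels
                      [done]
                        end | end  ok
                      [ack]
                        Z | Z  ok
                      [stop]
                        end | end  ok
                [done]
                  !Str | ?Str  ok
                    !Str | ?Str  ok
                      Z | Z  ok
                [data]
                  ⊕{ack,data} | &{ack,data}  ok same labels
                    [ack]
                      ?Bool | !Bool  ok
                        Z | Z  ok
                    [data]
                      ?Unit | !Unit  ok
                        Z | Z  ok
        [retry]
          !Str | ?Str  ok
            ⊕{data,ack,retry} | &{data,ack,retry}  ok same labels
              [data]
                &{ok,done,more} | ⊕{ok,done,more}  ok same labels
                  [ok]
                    &{retry,ack} | ⊕{retry,ack}  ok same labels
                      [retry]
                        end | end  ok
                      [ack]
                        end | end  ok
                  [done]
                    ?Int | !Int  ok
                      end | end  ok
                  [more]
                    !Int | ?Int  ok
                      Z | Z  ok
              [ack]
                &{stop,err,ack} | ⊕{stop,err,ack}  ok same labels
                  [stop]
                    ?Bool | !Bool  ok
                      end | end  ok
                  [err]
                    ?Str | !Str  ok
                      end | end  ok
                  [ack]
                    !Unit | ?Unit  ok
                      end | end  ok
              [retry]
                !Int | ?Int  ok
                  &{done,ack} | ⊕{done,ack}  ok same labels
                    [done]
                      end | end  ok
                    [ack]
                      Z | Z  ok
        [ack]
          ⊕{retry,stop,more} | &{retry,stop,more}  ok same labels
            [retry]
              ⊕{stop,retry,err} | &{stop,retry,err}  ok same labels
                [stop]
                  !Int | ?Int  ok
                    ⊕{retry,more} | &{retry,more}  ok same labels
                      [retry]
                        Z | Z  ok
                      [more]
                        end | end  ok
                [retry]
                  ?Str | !Str  ok
                    ⊕{retry,data,more} | &{retry,data,more}  ok same labels
                      [retry]
                        Z | Z  ok
                      [data]
                        end | end  ok
                      [more]
                        end | end  ok
                [err]
                  ⊕{stop,retry,ack} | &{stop,retry,ack}  ok same labels
                    [stop]
                      !Unit | ?Unit  ok
                        Z | Z  ok
                    [retry]
                      ⊕{more,err} | &{more,err}  ok same labels
                        [more]
                          Z | Z  ok
                        [err]
                          Z | Z  ok
                    [ack]
                      ⊕{more,data,ok} | &{more,data,ok}  ok same labels
                        [more]
                          end | end  ok
                        [data]
                          Z | Z  ok
                        [ok]
                          Z | Z  ok
            [stop]
              !Bool | ?Bool  ok
                ⊕{more,err,stop} | &{more,err,stop}  ok same labels
                  [more]
                    ?Bool | !Bool  ok
                      Z | Z  ok
                  [err]
                    ?Bool | !Bool  ok
                      end | end  ok
                  [stop]
                    &{retry,stop} | ⊕{retry,stop}  ok same labels
                      [retry]
                        end | end  ok
                      [stop]
                        Z | Z  ok
            [more]
              &{data,ok} | ⊕{data,ok}  ok same labels
                [data]
                  &{err,ok,data} | ⊕{err,ok,data}  ok same labels
                    [err]
                      ⊕{ack,retry} | &{ack,retry}  ok same labels
                        [ack]
                          Z | Z  ok
                        [retry]
                          end | end  ok
                    [ok]
                      !Unit | ?Unit  ok
                        Z | Z  ok
                    [data]
                      ?Bool | !Bool  ok
                        Z | Z  ok
                [ok]
                  !Str | ?Str  ok
                    ⊕{retry,err} | &{retry,err}  ok same labels
                      [retry]
                        end | end  ok
                      [err]
                        Z | Z  ok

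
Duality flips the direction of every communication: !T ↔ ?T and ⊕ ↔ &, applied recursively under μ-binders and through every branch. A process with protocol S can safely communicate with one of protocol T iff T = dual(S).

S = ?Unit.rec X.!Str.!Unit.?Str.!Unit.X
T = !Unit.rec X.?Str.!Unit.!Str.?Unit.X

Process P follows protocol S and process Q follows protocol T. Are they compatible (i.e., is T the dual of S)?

?Unit | !Unit  match
  rec X | rec X  match (μ self-dual)
    !Str | ?Str  match
      !Unit | !Unit  ✗ same direction on both sides — not dual

NO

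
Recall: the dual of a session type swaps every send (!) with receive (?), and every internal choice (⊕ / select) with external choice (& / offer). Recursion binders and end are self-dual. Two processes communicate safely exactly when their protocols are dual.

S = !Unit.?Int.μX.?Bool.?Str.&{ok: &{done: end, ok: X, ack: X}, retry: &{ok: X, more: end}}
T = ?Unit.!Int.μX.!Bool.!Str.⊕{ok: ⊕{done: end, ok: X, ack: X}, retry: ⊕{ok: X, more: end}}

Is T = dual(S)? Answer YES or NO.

!Unit vs ?Unit  ✓
  ?Int vs !Int  ✓
    μX vs μX  ✓ (rec unchanged)
      ?Bool vs !Bool  ✓
        ?Str vs !Str  ✓
          &{ok,retry} vs ⊕{ok,retry}  ✓ same labels
            [ok]
              &{done,ok,ack} vs ⊕{done,ok,ack}  ✓ same labels
                [done]
                  end vs end  ✓
                [ok]
                  X vs X  ✓
                [ack]
                  X vs X  ✓
            [retry]
              &{ok,more} vs ⊕{ok,more}  ✓ same labels
                [ok]
                  X vs X  ✓
                [more]
                  end vs end  ✓

YES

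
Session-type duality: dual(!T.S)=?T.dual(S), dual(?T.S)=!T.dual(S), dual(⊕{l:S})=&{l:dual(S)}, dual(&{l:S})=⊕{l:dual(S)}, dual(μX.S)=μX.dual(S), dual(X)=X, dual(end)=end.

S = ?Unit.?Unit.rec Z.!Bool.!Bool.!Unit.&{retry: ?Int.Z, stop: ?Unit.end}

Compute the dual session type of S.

?Unit ↦ !Unit
  ?Unit ↦ !Unit
    rec Z ↦ rec Z  (μ self-dual)
      !Bool ↦ ?Bool
        !Bool ↦ ?Bool
          !Unit ↦ ?Unit
            &{retry,stop} ↦ +{retry,stop}  (&→⊕)
              [retry]
                ?Int ↦ !Int
                  Z ↦ Z
              [stop]
                ?Unit ↦ !Unit
                  end ↦ end

!Unit.!Unit.rec Z.?Bool.?Bool.?Unit.+{retry: !Int.Z, stop: !Unit.end}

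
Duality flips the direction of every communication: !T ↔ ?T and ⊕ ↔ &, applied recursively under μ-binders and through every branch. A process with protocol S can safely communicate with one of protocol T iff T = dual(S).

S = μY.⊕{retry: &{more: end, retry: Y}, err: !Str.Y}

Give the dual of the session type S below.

μY.&{retry: ⊕{more: end, retry: Y}, err: ?Str.Y}

μY ↦ μY  (rec unchanged)
  ⊕{retry,err} ↦ &{retry,err}  (⊕→&)
    • retry:
      &{more,retry} ↦ ⊕{more,retry}  (offer→select)
        • more:
          dual(end) = end
        • retry:
          dual(Y) = Y
    • err:
      !Str ↦ ?Str
        dual(Y) = Y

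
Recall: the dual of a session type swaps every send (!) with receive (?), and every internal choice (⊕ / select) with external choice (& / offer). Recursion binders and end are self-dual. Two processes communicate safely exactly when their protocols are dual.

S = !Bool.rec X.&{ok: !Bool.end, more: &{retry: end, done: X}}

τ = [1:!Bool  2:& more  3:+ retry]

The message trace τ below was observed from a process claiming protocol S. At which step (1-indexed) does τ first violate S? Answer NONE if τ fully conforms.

@1 !Bool  ok  cont: rec X.…
@2 & more  ok  cont: &{retry: end, done: rec X.…}
@3 got + retry, protocol expects & retry or & done  ✗

3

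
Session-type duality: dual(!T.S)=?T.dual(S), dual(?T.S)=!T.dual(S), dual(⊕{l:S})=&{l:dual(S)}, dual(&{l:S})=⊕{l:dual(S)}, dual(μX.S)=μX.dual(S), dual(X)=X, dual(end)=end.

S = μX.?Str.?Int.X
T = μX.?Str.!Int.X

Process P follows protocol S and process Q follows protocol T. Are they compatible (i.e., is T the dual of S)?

NO

μX vs μX  ok (binder kept)
  ?Str vs ?Str  ✗ same direction on both sides — not dual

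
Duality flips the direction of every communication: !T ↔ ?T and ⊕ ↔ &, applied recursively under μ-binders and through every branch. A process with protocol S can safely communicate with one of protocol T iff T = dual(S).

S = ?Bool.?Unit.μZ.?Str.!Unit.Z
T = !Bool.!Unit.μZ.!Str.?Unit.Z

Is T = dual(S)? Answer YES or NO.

YES

?Bool vs !Bool  match
  ?Unit vs !Unit  match
    μZ vs μZ  match (binder kept)
      ?Str vs !Str  match
        !Unit vs ?Unit  match
          Z vs Z  match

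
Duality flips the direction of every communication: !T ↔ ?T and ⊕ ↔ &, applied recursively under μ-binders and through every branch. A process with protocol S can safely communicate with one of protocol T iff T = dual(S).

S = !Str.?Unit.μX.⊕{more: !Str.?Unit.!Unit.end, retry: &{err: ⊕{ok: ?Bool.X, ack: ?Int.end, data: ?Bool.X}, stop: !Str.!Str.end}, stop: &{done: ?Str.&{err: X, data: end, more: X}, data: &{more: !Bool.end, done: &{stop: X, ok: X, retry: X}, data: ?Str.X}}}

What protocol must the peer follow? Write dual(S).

!Str ↦ ?Str
  ?Unit ↦ !Unit
    μX ↦ μX  (μ self-dual)
      ⊕{more,retry,stop} ↦ &{more,retry,stop}  (⊕→&)
        [more]
          !Str ↦ ?Str
            ?Unit ↦ !Unit
              !Unit ↦ ?Unit
                dual(end) = end
        [retry]
          &{err,stop} ↦ ⊕{err,stop}  (&→⊕)
            [err]
              ⊕{ok,ack,data} ↦ &{ok,ack,data}  (⊕→&)
                [ok]
                  ?Bool ↦ !Bool
                    dual(X) = X
                [ack]
                  ?Int ↦ !Int
                    dual(end) = end
                [data]
                  ?Bool ↦ !Bool
                    dual(X) = X
            [stop]
              !Str ↦ ?Str
                !Str ↦ ?Str
                  dual(end) = end
        [stop]
          &{done,data} ↦ ⊕{done,data}  (&→⊕)
            [done]
              ?Str ↦ !Str
                &{err,data,more} ↦ ⊕{err,data,more}  (&→⊕)
                  [err]
                    dual(X) = X
                  [data]
                    dual(end) = end
                  [more]
                    dual(X) = X
            [data]
              &{more,done,data} ↦ ⊕{more,done,data}  (&→⊕)
                [more]
                  !Bool ↦ ?Bool
                    dual(end) = end
                [done]
                  &{stop,ok,retry} ↦ ⊕{stop,ok,retry}  (&→⊕)
                    [stop]
                      dual(X) = X
                    [ok]
                      dual(X) = X
                    [retry]
                      dual(X) = X
                [data]
                  ?Str ↦ !Str
                    dual(X) = X

?Str.!Unit.μX.&{more: ?Str.!Unit.?Unit.end, retry: ⊕{err: &{ok: !Bool.X, ack: !Int.end, data: !Bool.X}, stop: ?Str.?Str.end}, stop: ⊕{done: !Str.⊕{err: X, data: end, more: X}, data: ⊕{more: ?Bool.end, done: ⊕{stop: X, ok: X, retry: X}, data: !Str.X}}}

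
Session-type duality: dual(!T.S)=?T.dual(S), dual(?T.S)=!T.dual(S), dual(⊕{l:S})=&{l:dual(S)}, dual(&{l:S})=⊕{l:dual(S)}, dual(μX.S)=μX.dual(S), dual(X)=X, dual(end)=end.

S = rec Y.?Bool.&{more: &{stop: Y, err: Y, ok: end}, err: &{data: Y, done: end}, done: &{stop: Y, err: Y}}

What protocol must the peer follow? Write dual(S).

rec Y → rec Y  (binder kept)
  ?Bool → !Bool
    &{more,err,done} → +{more,err,done}  (&→⊕)
      • more:
        &{stop,err,ok} → +{stop,err,ok}  (&→⊕)
          • stop:
            dual(Y) = Y
          • err:
            dual(Y) = Y
          • ok:
            dual(end) = end
      • err:
        &{data,done} → +{data,done}  (&→⊕)
          • data:
            dual(Y) = Y
          • done:
            dual(end) = end
      • done:
        &{stop,err} → +{stop,err}  (&→⊕)
          • stop:
            dual(Y) = Y
          • err:
            dual(Y) = Y

rec Y.!Bool.+{more: +{stop: Y, err: Y, ok: end}, err: +{data: Y, done: end}, done: +{stop: Y, err: Y}}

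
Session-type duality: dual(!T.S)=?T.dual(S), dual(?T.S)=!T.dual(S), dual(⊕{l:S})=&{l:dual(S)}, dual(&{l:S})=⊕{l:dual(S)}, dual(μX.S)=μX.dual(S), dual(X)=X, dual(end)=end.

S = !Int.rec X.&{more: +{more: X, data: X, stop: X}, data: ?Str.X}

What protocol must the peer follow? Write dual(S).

!Int ↦ ?Int
  rec X ↦ rec X  (rec unchanged)
    &{more,data} ↦ +{more,data}  (external→internal)
      • more:
        +{more,data,stop} ↦ &{more,data,stop}  (⊕→&)
          • more:
            X ↦ X
          • data:
            X ↦ X
          • stop:
            X ↦ X
      • data:
        ?Str ↦ !Str
          X ↦ X

?Int.rec X.+{more: &{more: X, data: X, stop: X}, data: !Str.X}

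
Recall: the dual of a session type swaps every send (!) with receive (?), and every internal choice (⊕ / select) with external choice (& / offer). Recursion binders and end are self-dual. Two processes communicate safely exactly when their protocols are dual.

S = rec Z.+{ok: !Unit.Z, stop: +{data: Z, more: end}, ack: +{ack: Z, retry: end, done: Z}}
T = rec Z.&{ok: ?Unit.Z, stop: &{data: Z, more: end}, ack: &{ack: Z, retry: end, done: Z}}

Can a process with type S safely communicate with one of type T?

rec Z vs rec Z  ✓ (μ self-dual)
  +{ok,stop,ack} vs &{ok,stop,ack}  ✓ label sets agree
    [ok]
      !Unit vs ?Unit  ✓
        Z vs Z  ✓
    [stop]
      +{data,more} vs &{data,more}  ✓ label sets agree
        [data]
          Z vs Z  ✓
        [more]
          end vs end  ✓
    [ack]
      +{ack,retry,done} vs &{ack,retry,done}  ✓ label sets agree
        [ack]
          Z vs Z  ✓
        [retry]
          end vs end  ✓
        [done]
          Z vs Z  ✓

YES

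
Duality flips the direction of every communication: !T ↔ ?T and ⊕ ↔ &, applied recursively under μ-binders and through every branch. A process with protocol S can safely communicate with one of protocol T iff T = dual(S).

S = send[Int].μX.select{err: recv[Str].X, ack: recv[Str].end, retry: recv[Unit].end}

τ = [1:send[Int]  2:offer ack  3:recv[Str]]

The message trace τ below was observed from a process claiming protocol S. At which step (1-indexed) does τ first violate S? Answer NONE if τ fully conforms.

2

@1 send[Int]  ✓  now at μX.…
@2 got offer ack, protocol expects select err or select ack or select retry  ✗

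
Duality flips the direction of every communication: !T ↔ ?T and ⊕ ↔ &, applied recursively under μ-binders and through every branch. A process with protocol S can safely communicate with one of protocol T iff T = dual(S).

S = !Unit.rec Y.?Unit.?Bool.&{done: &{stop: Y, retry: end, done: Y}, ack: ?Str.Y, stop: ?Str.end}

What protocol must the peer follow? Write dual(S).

!Unit = ?Unit
  rec Y = rec Y  (binder kept)
    ?Unit = !Unit
      ?Bool = !Bool
        &{done,ack,stop} = +{done,ack,stop}  (&→⊕)
          case done:
            &{stop,retry,done} = +{stop,retry,done}  (&→⊕)
              case stop:
                Y self-dual
              case retry:
                end self-dual
              case done:
                Y self-dual
          case ack:
            ?Str = !Str
              Y self-dual
          case stop:
            ?Str = !Str
              end self-dual

?Unit.rec Y.!Unit.!Bool.+{done: +{stop: Y, retry: end, done: Y}, ack: !Str.Y, stop: !Str.end}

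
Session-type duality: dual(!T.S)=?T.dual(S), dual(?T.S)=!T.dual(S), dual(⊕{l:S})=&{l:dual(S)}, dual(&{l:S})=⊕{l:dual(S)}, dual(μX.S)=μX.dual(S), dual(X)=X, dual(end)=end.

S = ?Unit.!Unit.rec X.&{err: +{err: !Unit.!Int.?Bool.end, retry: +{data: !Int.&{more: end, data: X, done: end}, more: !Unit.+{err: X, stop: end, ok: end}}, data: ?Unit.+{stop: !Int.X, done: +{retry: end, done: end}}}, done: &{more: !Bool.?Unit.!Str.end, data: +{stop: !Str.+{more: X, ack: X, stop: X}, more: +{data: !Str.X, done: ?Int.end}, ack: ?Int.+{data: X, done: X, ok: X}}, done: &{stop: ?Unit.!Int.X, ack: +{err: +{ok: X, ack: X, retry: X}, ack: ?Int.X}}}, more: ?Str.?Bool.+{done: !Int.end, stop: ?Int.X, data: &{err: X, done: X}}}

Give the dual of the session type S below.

!Unit.?Unit.rec X.+{err: &{err: ?Unit.?Int.!Bool.end, retry: &{data: ?Int.+{more: end, data: X, done: end}, more: ?Unit.&{err: X, stop: end, ok: end}}, data: !Unit.&{stop: ?Int.X, done: &{retry: end, done: end}}}, done: +{more: ?Bool.!Unit.?Str.end, data: &{stop: ?Str.&{more: X, ack: X, stop: X}, more: &{data: ?Str.X, done: !Int.end}, ack: !Int.&{data: X, done: X, ok: X}}, done: +{stop: !Unit.?Int.X, ack: &{err: &{ok: X, ack: X, retry: X}, ack: !Int.X}}}, more: !Str.!Bool.&{done: ?Int.end, stop: !Int.X, data: +{err: X, done: X}}}

?Unit → !Unit
  !Unit → ?Unit
    rec X → rec X  (binder kept)
      &{err,done,more} → +{err,done,more}  (external→internal)
        case err:
          +{err,retry,data} → &{err,retry,data}  (internal→external)
            case err:
              !Unit → ?Unit
                !Int → ?Int
                  ?Bool → !Bool
                    dual(end) = end
            case retry:
              +{data,more} → &{data,more}  (internal→external)
                case data:
                  !Int → ?Int
                    &{more,data,done} → +{more,data,done}  (external→internal)
                      case more:
                        dual(end) = end
                      case data:
                        dual(X) = X
                      case done:
                        dual(end) = end
                case more:
                  !Unit → ?Unit
                    +{err,stop,ok} → &{err,stop,ok}  (internal→external)
                      case err:
                        dual(X) = X
                      case stop:
                        dual(end) = end
                      case ok:
                        dual(end) = end
            case data:
              ?Unit → !Unit
                +{stop,done} → &{stop,done}  (internal→external)
                  case stop:
                    !Int → ?Int
                      dual(X) = X
                  case done:
                    +{retry,done} → &{retry,done}  (internal→external)
                      case retry:
                        dual(end) = end
                      case done:
                        dual(end) = end
        case done:
          &{more,data,done} → +{more,data,done}  (external→internal)
            case more:
              !Bool → ?Bool
                ?Unit → !Unit
                  !Str → ?Str
                    dual(end) = end
            case data:
              +{stop,more,ack} → &{stop,more,ack}  (internal→external)
                case stop:
                  !Str → ?Str
                    +{more,ack,stop} → &{more,ack,stop}  (internal→external)
                      case more:
                        dual(X) = X
                      case ack:
                        dual(X) = X
                      case stop:
                        dual(X) = X
                case more:
                  +{data,done} → &{data,done}  (internal→external)
                    case data:
                      !Str → ?Str
                        dual(X) = X
                    case done:
                      ?Int → !Int
                        dual(end) = end
                case ack:
                  ?Int → !Int
                    +{data,done,ok} → &{data,done,ok}  (internal→external)
                      case data:
                        dual(X) = X
                      case done:
                        dual(X) = X
                      case ok:
                        dual(X) = X
            case done:
              &{stop,ack} → +{stop,ack}  (external→internal)
                case stop:
                  ?Unit → !Unit
                    !Int → ?Int
                      dual(X) = X
                case ack:
                  +{err,ack} → &{err,ack}  (internal→external)
                    case err:
                      +{ok,ack,retry} → &{ok,ack,retry}  (internal→external)
                        case ok:
                          dual(X) = X
                        case ack:
                          dual(X) = X
                        case retry:
                          dual(X) = X
                    case ack:
                      ?Int → !Int
                        dual(X) = X
        case more:
          ?Str → !Str
            ?Bool → !Bool
              +{done,stop,data} → &{done,stop,data}  (internal→external)
                case done:
                  !Int → ?Int
                    dual(end) = end
                case stop:
                  ?Int → !Int
                    dual(X) = X
                case data:
                  &{err,done} → +{err,done}  (external→internal)
                    case err:
                      dual(X) = X
                    case done:
                      dual(X) = X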